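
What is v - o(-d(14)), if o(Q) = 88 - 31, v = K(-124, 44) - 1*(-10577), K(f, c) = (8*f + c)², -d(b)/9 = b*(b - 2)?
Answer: 909224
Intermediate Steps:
d(b) = -9*b*(-2 + b) (d(b) = -9*b*(b - 2) = -9*b*(-2 + b))
K(f, c) = (c + 8*f)²
v = 909281 (v = (44 + 8*(-124))² - 1*(-10577) = (44 - 992)² + 10577 = (-948)² + 10577 = 898704 + 10577 = 909281)
o(Q) = 57
v - o(-d(14)) = 909281 - 1*57 = 909281 - 57 = 909224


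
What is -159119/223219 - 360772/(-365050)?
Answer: 11222387059/40743047975 ≈ 0.27544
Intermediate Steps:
-159119/223219 - 360772/(-365050) = -159119*1/223219 - 360772*(-1/365050) = -159119/223219 + 180386/182525 = 11222387059/40743047975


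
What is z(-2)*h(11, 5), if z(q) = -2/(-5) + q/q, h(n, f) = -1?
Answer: -7/5 ≈ -1.4000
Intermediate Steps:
z(q) = 7/5 (z(q) = -2*(-1/5) + 1 = 2/5 + 1 = 7/5)
z(-2)*h(11, 5) = (7/5)*(-1) = -7/5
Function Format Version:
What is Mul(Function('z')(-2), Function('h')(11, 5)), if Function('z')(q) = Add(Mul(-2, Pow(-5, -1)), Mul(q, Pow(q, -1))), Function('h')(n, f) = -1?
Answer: Rational(-7, 5) ≈ -1.4000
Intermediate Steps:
Function('z')(q) = Rational(7, 5) (Function('z')(q) = Add(Mul(-2, Rational(-1, 5)), 1) = Add(Rational(2, 5), 1) = Rational(7, 5))
Mul(Function('z')(-2), Function('h')(11, 5)) = Mul(Rational(7, 5), -1) = Rational(-7, 5)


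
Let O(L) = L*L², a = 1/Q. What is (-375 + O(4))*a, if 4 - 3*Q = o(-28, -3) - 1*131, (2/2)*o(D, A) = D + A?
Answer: -933/166 ≈ -5.6205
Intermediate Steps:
o(D, A) = A + D (o(D, A) = D + A = A + D)
Q = 166/3 (Q = 4/3 - ((-3 - 28) - 1*131)/3 = 4/3 - (-31 - 131)/3 = 4/3 - ⅓*(-162) = 4/3 + 54 = 166/3 ≈ 55.333)
a = 3/166 (a = 1/(166/3) = 3/166 ≈ 0.018072)
O(L) = L³
(-375 + O(4))*a = (-375 + 4³)*(3/166) = (-375 + 64)*(3/166) = -311*3/166 = -933/166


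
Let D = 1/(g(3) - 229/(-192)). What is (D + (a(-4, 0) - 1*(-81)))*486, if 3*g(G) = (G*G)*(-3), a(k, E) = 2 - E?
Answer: 60373350/1499 ≈ 40276.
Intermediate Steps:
g(G) = -G² (g(G) = ((G*G)*(-3))/3 = (G²*(-3))/3 = (-3*G²)/3 = -G²)
D = -192/1499 (D = 1/(-1*3² - 229/(-192)) = 1/(-1*9 - 229*(-1/192)) = 1/(-9 + 229/192) = 1/(-1499/192) = -192/1499 ≈ -0.12809)
(D + (a(-4, 0) - 1*(-81)))*486 = (-192/1499 + ((2 - 1*0) - 1*(-81)))*486 = (-192/1499 + ((2 + 0) + 81))*486 = (-192/1499 + (2 + 81))*486 = (-192/1499 + 83)*486 = (124225/1499)*486 = 60373350/1499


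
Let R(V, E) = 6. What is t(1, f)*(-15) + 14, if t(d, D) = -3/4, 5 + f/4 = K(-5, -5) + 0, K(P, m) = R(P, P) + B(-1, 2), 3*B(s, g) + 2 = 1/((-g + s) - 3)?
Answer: 101/4 ≈ 25.250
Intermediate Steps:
B(s, g) = -2/3 + 1/(3*(-3 + s - g)) (B(s, g) = -2/3 + 1/(3*((-g + s) - 3)) = -2/3 + 1/(3*((s - g) - 3)) = -2/3 + 1/(3*(-3 + s - g)))
K(P, m) = 95/18 (K(P, m) = 6 + (-7 - 2*2 + 2*(-1))/(3*(3 + 2 - 1*(-1))) = 6 + (-7 - 4 - 2)/(3*(3 + 2 + 1)) = 6 + (1/3)*(-13)/6 = 6 + (1/3)*(1/6)*(-13) = 6 - 13/18 = 95/18)
f = 10/9 (f = -20 + 4*(95/18 + 0) = -20 + 4*(95/18) = -20 + 190/9 = 10/9 ≈ 1.1111)
t(d, D) = -3/4 (t(d, D) = -3*1/4 = -3/4)
t(1, f)*(-15) + 14 = -3/4*(-15) + 14 = 45/4 + 14 = 101/4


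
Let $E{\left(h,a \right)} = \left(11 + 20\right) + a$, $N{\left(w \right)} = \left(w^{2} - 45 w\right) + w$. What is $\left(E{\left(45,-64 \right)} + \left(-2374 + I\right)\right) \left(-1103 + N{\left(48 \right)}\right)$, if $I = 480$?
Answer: $1755497$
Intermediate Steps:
$N{\left(w \right)} = w^{2} - 44 w$
$E{\left(h,a \right)} = 31 + a$
$\left(E{\left(45,-64 \right)} + \left(-2374 + I\right)\right) \left(-1103 + N{\left(48 \right)}\right) = \left(\left(31 - 64\right) + \left(-2374 + 480\right)\right) \left(-1103 + 48 \left(-44 + 48\right)\right) = \left(-33 - 1894\right) \left(-1103 + 48 \cdot 4\right) = - 1927 \left(-1103 + 192\right) = \left(-1927\right) \left(-911\right) = 1755497$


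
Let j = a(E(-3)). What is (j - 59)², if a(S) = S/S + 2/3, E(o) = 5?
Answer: 29584/9 ≈ 3287.1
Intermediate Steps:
a(S) = 5/3 (a(S) = 1 + 2*(⅓) = 1 + ⅔ = 5/3)
j = 5/3 ≈ 1.6667
(j - 59)² = (5/3 - 59)² = (-172/3)² = 29584/9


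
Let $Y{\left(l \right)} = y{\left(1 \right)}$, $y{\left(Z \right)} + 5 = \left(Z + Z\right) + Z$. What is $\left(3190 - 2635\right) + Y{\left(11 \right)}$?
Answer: $553$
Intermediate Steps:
$y{\left(Z \right)} = -5 + 3 Z$ ($y{\left(Z \right)} = -5 + \left(\left(Z + Z\right) + Z\right) = -5 + \left(2 Z + Z\right) = -5 + 3 Z$)
$Y{\left(l \right)} = -2$ ($Y{\left(l \right)} = -5 + 3 \cdot 1 = -5 + 3 = -2$)
$\left(3190 - 2635\right) + Y{\left(11 \right)} = \left(3190 - 2635\right) - 2 = 555 - 2 = 553$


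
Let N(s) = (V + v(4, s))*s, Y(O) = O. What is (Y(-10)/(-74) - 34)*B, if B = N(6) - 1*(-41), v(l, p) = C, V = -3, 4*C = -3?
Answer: -1253/2 ≈ -626.50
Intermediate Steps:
C = -¾ (C = (¼)*(-3) = -¾ ≈ -0.75000)
v(l, p) = -¾
N(s) = -15*s/4 (N(s) = (-3 - ¾)*s = -15*s/4)
B = 37/2 (B = -15/4*6 - 1*(-41) = -45/2 + 41 = 37/2 ≈ 18.500)
(Y(-10)/(-74) - 34)*B = (-10/(-74) - 34)*(37/2) = (-10*(-1/74) - 34)*(37/2) = (5/37 - 34)*(37/2) = -1253/37*37/2 = -1253/2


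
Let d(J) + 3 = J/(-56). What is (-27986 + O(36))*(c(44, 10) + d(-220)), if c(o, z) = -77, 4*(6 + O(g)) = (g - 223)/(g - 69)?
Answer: 119239885/56 ≈ 2.1293e+6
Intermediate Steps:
d(J) = -3 - J/56 (d(J) = -3 + J/(-56) = -3 + J*(-1/56) = -3 - J/56)
O(g) = -6 + (-223 + g)/(4*(-69 + g)) (O(g) = -6 + ((g - 223)/(g - 69))/4 = -6 + ((-223 + g)/(-69 + g))/4 = -6 + (-223 + g)/(4*(-69 + g)))
(-27986 + O(36))*(c(44, 10) + d(-220)) = (-27986 + (1433 - 23*36)/(4*(-69 + 36)))*(-77 + (-3 - 1/56*(-220))) = (-27986 + (¼)*(1433 - 828)/(-33))*(-77 + (-3 + 55/14)) = (-27986 + (¼)*(-1/33)*605)*(-77 + 13/14) = (-27986 - 55/12)*(-1065/14) = -335887/12*(-1065/14) = 119239885/56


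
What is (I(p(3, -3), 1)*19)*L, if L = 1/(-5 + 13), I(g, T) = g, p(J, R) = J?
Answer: 57/8 ≈ 7.1250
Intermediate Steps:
L = ⅛ (L = 1/8 = ⅛ ≈ 0.12500)
(I(p(3, -3), 1)*19)*L = (3*19)*(⅛) = 57*(⅛) = 57/8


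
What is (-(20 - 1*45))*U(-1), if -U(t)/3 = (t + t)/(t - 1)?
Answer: -75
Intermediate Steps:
U(t) = -6*t/(-1 + t) (U(t) = -3*(t + t)/(t - 1) = -3*2*t/(-1 + t) = -6*t/(-1 + t))
(-(20 - 1*45))*U(-1) = (-(20 - 1*45))*(-6*(-1)/(-1 - 1)) = (-(20 - 45))*(-6*(-1)/(-2)) = (-1*(-25))*(-6*(-1)*(-1/2)) = 25*(-3) = -75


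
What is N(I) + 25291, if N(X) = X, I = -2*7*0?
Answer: 25291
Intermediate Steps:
I = 0 (I = -14*0 = 0)
N(I) + 25291 = 0 + 25291 = 25291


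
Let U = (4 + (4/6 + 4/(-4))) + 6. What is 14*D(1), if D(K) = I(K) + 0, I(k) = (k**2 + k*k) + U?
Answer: 490/3 ≈ 163.33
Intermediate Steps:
U = 29/3 (U = (4 + (4*(1/6) + 4*(-1/4))) + 6 = (4 + (2/3 - 1)) + 6 = (4 - 1/3) + 6 = 11/3 + 6 = 29/3 ≈ 9.6667)
I(k) = 29/3 + 2*k**2 (I(k) = (k**2 + k*k) + 29/3 = (k**2 + k**2) + 29/3 = 2*k**2 + 29/3 = 29/3 + 2*k**2)
D(K) = 29/3 + 2*K**2 (D(K) = (29/3 + 2*K**2) + 0 = 29/3 + 2*K**2)
14*D(1) = 14*(29/3 + 2*1**2) = 14*(29/3 + 2*1) = 14*(29/3 + 2) = 14*(35/3) = 490/3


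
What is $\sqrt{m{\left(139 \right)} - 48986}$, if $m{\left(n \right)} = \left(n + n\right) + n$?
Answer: $i \sqrt{48569} \approx 220.38 i$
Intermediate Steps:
$m{\left(n \right)} = 3 n$ ($m{\left(n \right)} = 2 n + n = 3 n$)
$\sqrt{m{\left(139 \right)} - 48986} = \sqrt{3 \cdot 139 - 48986} = \sqrt{417 - 48986} = \sqrt{-48569} = i \sqrt{48569}$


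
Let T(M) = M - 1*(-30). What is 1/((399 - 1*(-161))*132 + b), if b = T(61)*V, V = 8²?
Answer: 1/79744 ≈ 1.2540e-5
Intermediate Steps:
V = 64
T(M) = 30 + M (T(M) = M + 30 = 30 + M)
b = 5824 (b = (30 + 61)*64 = 91*64 = 5824)
1/((399 - 1*(-161))*132 + b) = 1/((399 - 1*(-161))*132 + 5824) = 1/((399 + 161)*132 + 5824) = 1/(560*132 + 5824) = 1/(73920 + 5824) = 1/79744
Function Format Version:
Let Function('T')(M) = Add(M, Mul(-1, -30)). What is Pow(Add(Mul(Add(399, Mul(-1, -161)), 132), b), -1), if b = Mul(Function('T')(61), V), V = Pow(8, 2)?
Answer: Rational(1, 79744) ≈ 1.2540e-5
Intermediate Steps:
V = 64
Function('T')(M) = Add(30, M) (Function('T')(M) = Add(M, 30) = Add(30, M))
b = 5824 (b = Mul(Add(30, 61), 64) = Mul(91, 64) = 5824)
Pow(Add(Mul(Add(399, Mul(-1, -161)), 132), b), -1) = Pow(Add(Mul(Add(399, Mul(-1, -161)), 132), 5824), -1) = Pow(Add(Mul(Add(399, 161), 132), 5824), -1) = Pow(Add(Mul(560, 132), 5824), -1) = Pow(Add(73920, 5824), -1) = Pow(79744, -1) = Rational(1, 79744)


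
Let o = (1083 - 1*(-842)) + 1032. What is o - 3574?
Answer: -617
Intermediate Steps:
o = 2957 (o = (1083 + 842) + 1032 = 1925 + 1032 = 2957)
o - 3574 = 2957 - 3574 = -617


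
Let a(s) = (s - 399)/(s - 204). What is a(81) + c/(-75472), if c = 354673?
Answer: -6541561/3094352 ≈ -2.1140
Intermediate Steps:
a(s) = (-399 + s)/(-204 + s)
a(81) + c/(-75472) = (-399 + 81)/(-204 + 81) + 354673/(-75472) = -318/(-123) + 354673*(-1/75472) = -1/123*(-318) - 354673/75472 = 106/41 - 354673/75472 = -6541561/3094352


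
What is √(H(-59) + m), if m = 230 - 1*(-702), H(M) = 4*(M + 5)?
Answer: 2*√179 ≈ 26.758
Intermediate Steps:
H(M) = 20 + 4*M (H(M) = 4*(5 + M) = 20 + 4*M)
m = 932 (m = 230 + 702 = 932)
√(H(-59) + m) = √((20 + 4*(-59)) + 932) = √((20 - 236) + 932) = √(-216 + 932) = √716 = 2*√179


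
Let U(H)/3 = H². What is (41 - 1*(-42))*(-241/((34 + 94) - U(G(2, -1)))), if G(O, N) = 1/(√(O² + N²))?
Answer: -100015/637 ≈ -157.01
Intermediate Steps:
G(O, N) = (N² + O²)^(-½) (G(O, N) = 1/(√(N² + O²)) = (N² + O²)^(-½))
U(H) = 3*H²
(41 - 1*(-42))*(-241/((34 + 94) - U(G(2, -1)))) = (41 - 1*(-42))*(-241/((34 + 94) - 3*(((-1)² + 2²)^(-½))²)) = (41 + 42)*(-241/(128 - 3*((1 + 4)^(-½))²)) = 83*(-241/(128 - 3*(5^(-½))²)) = 83*(-241/(128 - 3*(√5/5)²)) = 83*(-241/(128 - 3/5)) = 83*(-241/(128 - 1*⅗)) = 83*(-241/(128 - ⅗)) = 83*(-241/637/5) = 83*(-241*5/637) = 83*(-1205/637) = -100015/637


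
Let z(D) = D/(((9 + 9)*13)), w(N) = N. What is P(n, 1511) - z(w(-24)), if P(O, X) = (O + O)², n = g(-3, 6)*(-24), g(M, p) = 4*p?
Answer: 51757060/39 ≈ 1.3271e+6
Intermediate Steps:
n = -576 (n = (4*6)*(-24) = 24*(-24) = -576)
P(O, X) = 4*O² (P(O, X) = (2*O)² = 4*O²)
z(D) = D/234 (z(D) = D/((18*13)) = D/234)
P(n, 1511) - z(w(-24)) = 4*(-576)² - (-24)/234 = 4*331776 - 1*(-4/39) = 1327104 + 4/39 = 51757060/39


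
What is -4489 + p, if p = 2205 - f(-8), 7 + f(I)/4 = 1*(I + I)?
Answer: -2192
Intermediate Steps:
f(I) = -28 + 8*I (f(I) = -28 + 4*(1*(I + I)) = -28 + 4*(1*(2*I)) = -28 + 4*(2*I) = -28 + 8*I)
p = 2297 (p = 2205 - (-28 + 8*(-8)) = 2205 - (-28 - 64) = 2205 - 1*(-92) = 2205 + 92 = 2297)
-4489 + p = -4489 + 2297 = -2192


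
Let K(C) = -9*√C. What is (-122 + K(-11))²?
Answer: 13993 + 2196*I*√11 ≈ 13993.0 + 7283.3*I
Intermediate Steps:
(-122 + K(-11))² = (-122 - 9*I*√11)²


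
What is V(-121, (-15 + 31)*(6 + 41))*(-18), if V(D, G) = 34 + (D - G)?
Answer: 15102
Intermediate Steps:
V(D, G) = 34 + D - G
V(-121, (-15 + 31)*(6 + 41))*(-18) = (34 - 121 - (-15 + 31)*(6 + 41))*(-18) = (34 - 121 - 16*47)*(-18) = (34 - 121 - 1*752)*(-18) = (34 - 121 - 752)*(-18) = -839*(-18) = 15102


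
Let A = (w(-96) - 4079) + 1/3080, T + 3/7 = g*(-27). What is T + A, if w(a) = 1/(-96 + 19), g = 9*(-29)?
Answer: 9140081/3080 ≈ 2967.6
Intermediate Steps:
g = -261
w(a) = -1/77 (w(a) = 1/(-77) = -1/77)
T = 49326/7 (T = -3/7 - 261*(-27) = -3/7 + 7047 = 49326/7 ≈ 7046.6)
A = -12563359/3080 (A = (-1/77 - 4079) + 1/3080 = -314084/77 + 1/3080 = -12563359/3080 ≈ -4079.0)
T + A = 49326/7 - 12563359/3080 = 9140081/3080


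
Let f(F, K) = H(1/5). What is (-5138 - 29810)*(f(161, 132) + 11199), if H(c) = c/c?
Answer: -391417600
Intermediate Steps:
H(c) = 1
f(F, K) = 1
(-5138 - 29810)*(f(161, 132) + 11199) = (-5138 - 29810)*(1 + 11199) = -34948*11200 = -391417600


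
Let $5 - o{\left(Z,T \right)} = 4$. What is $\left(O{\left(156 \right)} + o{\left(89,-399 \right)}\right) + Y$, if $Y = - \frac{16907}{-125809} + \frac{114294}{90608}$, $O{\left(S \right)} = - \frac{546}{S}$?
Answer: $- \frac{6293565689}{5699650936} \approx -1.1042$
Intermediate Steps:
$o{\left(Z,T \right)} = 1$ ($o{\left(Z,T \right)} = 5 - 4 = 1$)
$Y = \frac{7955561651}{5699650936}$ ($Y = \left(-16907\right) \left(- \frac{1}{125809}\right) + 114294 \cdot \frac{1}{90608} = \frac{16907}{125809} + \frac{57147}{45304} = \frac{7955561651}{5699650936} \approx 1.3958$)
$\left(O{\left(156 \right)} + o{\left(89,-399 \right)}\right) + Y = \left(- \frac{546}{156} + 1\right) + \frac{7955561651}{5699650936} = \left(\left(-546\right) \frac{1}{156} + 1\right) + \frac{7955561651}{5699650936} = \left(- \frac{7}{2} + 1\right) + \frac{7955561651}{5699650936} = - \frac{5}{2} + \frac{7955561651}{5699650936} = - \frac{6293565689}{5699650936}$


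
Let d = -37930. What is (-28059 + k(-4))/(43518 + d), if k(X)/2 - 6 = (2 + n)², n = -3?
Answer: -28045/5588 ≈ -5.0188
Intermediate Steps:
k(X) = 14 (k(X) = 12 + 2*(2 - 3)² = 12 + 2*(-1)² = 12 + 2*1 = 12 + 2 = 14)
(-28059 + k(-4))/(43518 + d) = (-28059 + 14)/(43518 - 37930) = -28045/5588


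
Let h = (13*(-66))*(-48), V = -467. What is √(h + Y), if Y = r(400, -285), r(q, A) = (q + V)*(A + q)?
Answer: √33479 ≈ 182.97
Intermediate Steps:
r(q, A) = (-467 + q)*(A + q) (r(q, A) = (q - 467)*(A + q) = (-467 + q)*(A + q))
Y = -7705 (Y = 400² - 467*(-285) - 467*400 - 285*400 = 160000 + 133095 - 186800 - 114000 = -7705)
h = 41184 (h = -858*(-48) = 41184)
√(h + Y) = √(41184 - 7705) = √33479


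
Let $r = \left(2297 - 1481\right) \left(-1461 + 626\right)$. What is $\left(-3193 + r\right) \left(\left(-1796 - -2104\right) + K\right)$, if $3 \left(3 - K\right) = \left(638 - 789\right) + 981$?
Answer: $- \frac{70508959}{3} \approx -2.3503 \cdot 10^{7}$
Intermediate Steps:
$K = - \frac{821}{3}$ ($K = 3 - \frac{\left(638 - 789\right) + 981}{3} = 3 - \frac{-151 + 981}{3} = 3 - \frac{830}{3} = - \frac{821}{3} \approx -273.67$)
$r = -681360$ ($r = 816 \left(-835\right) = -681360$)
$\left(-3193 + r\right) \left(\left(-1796 - -2104\right) + K\right) = \left(-3193 - 681360\right) \left(\left(-1796 - -2104\right) - \frac{821}{3}\right) = - 684553 \left(\left(-1796 + 2104\right) - \frac{821}{3}\right) = - 684553 \left(308 - \frac{821}{3}\right) = \left(-684553\right) \frac{103}{3} = - \frac{70508959}{3}$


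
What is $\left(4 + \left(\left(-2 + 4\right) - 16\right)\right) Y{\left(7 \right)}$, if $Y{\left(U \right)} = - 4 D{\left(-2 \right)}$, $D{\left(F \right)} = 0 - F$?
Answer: $80$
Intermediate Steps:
$D{\left(F \right)} = - F$
$Y{\left(U \right)} = -8$ ($Y{\left(U \right)} = - 4 \left(\left(-1\right) \left(-2\right)\right) = \left(-4\right) 2 = -8$)
$\left(4 + \left(\left(-2 + 4\right) - 16\right)\right) Y{\left(7 \right)} = \left(4 + \left(\left(-2 + 4\right) - 16\right)\right) \left(-8\right) = \left(4 + \left(2 - 16\right)\right) \left(-8\right) = \left(4 - 14\right) \left(-8\right) = \left(-10\right) \left(-8\right) = 80$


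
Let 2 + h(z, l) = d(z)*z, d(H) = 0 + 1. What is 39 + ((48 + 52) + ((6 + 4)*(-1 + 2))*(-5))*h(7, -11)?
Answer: 289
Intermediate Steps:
d(H) = 1
h(z, l) = -2 + z (h(z, l) = -2 + 1*z = -2 + z)
39 + ((48 + 52) + ((6 + 4)*(-1 + 2))*(-5))*h(7, -11) = 39 + ((48 + 52) + ((6 + 4)*(-1 + 2))*(-5))*(-2 + 7) = 39 + (100 + (10*1)*(-5))*5 = 39 + (100 + 10*(-5))*5 = 39 + (100 - 50)*5 = 39 + 50*5 = 39 + 250 = 289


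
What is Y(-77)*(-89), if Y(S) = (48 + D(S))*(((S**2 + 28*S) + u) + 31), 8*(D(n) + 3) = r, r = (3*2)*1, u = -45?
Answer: -61222833/4 ≈ -1.5306e+7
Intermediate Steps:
r = 6 (r = 6*1 = 6)
D(n) = -9/4 (D(n) = -3 + (1/8)*6 = -3 + 3/4 = -9/4)
Y(S) = -1281/2 + 1281*S + 183*S**2/4 (Y(S) = (48 - 9/4)*(((S**2 + 28*S) - 45) + 31) = 183*((-45 + S**2 + 28*S) + 31)/4 = 183*(-14 + S**2 + 28*S)/4 = -1281/2 + 1281*S + 183*S**2/4)
Y(-77)*(-89) = (-1281/2 + 1281*(-77) + (183/4)*(-77)**2)*(-89) = (-1281/2 - 98637 + (183/4)*5929)*(-89) = (-1281/2 - 98637 + 1085007/4)*(-89) = (687897/4)*(-89) = -61222833/4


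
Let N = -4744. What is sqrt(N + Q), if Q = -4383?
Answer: I*sqrt(9127) ≈ 95.535*I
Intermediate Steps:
sqrt(N + Q) = sqrt(-4744 - 4383) = sqrt(-9127) = I*sqrt(9127)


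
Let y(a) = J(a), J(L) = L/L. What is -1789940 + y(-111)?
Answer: -1789939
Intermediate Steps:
J(L) = 1
y(a) = 1
-1789940 + y(-111) = -1789940 + 1 = -1789939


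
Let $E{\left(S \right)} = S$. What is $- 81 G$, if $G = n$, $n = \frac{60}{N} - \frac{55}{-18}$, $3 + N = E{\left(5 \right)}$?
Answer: $- \frac{5355}{2} \approx -2677.5$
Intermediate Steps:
$N = 2$ ($N = -3 + 5 = 2$)
$n = \frac{595}{18}$ ($n = \frac{60}{2} - \frac{55}{-18} = 60 \cdot \frac{1}{2} - - \frac{55}{18} = 30 + \frac{55}{18} = \frac{595}{18} \approx 33.056$)
$G = \frac{595}{18} \approx 33.056$
$- 81 G = \left(-81\right) \frac{595}{18} = - \frac{5355}{2}$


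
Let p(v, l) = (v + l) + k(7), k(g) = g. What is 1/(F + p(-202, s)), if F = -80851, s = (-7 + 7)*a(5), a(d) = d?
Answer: -1/81046 ≈ -1.2339e-5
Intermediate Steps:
s = 0 (s = (-7 + 7)*5 = 0*5 = 0)
p(v, l) = 7 + l + v (p(v, l) = (v + l) + 7 = (l + v) + 7 = 7 + l + v)
1/(F + p(-202, s)) = 1/(-80851 + (7 + 0 - 202)) = 1/(-80851 - 195) = 1/(-81046) = -1/81046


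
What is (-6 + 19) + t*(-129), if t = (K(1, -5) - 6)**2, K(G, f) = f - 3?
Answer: -25271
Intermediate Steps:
K(G, f) = -3 + f
t = 196 (t = ((-3 - 5) - 6)**2 = (-8 - 6)**2 = (-14)**2 = 196)
(-6 + 19) + t*(-129) = (-6 + 19) + 196*(-129) = 13 - 25284 = -25271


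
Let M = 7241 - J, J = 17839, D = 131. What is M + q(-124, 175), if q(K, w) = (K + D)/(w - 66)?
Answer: -1155175/109 ≈ -10598.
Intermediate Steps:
q(K, w) = (131 + K)/(-66 + w) (q(K, w) = (K + 131)/(w - 66) = (131 + K)/(-66 + w))
M = -10598 (M = 7241 - 1*17839 = 7241 - 17839 = -10598)
M + q(-124, 175) = -10598 + (131 - 124)/(-66 + 175) = -10598 + 7/109 = -1155175/109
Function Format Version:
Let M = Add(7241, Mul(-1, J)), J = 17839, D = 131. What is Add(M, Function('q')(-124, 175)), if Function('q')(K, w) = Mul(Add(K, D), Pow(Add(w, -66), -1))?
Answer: Rational(-1155175, 109) ≈ -10598.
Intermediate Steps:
Function('q')(K, w) = Mul(Pow(Add(-66, w), -1), Add(131, K)) (Function('q')(K, w) = Mul(Add(K, 131), Pow(Add(w, -66), -1)) = Mul(Add(131, K), Pow(Add(-66, w), -1)) = Mul(Pow(Add(-66, w), -1), Add(131, K)))
M = -10598 (M = Add(7241, Mul(-1, 17839)) = Add(7241, -17839) = -10598)
Add(M, Function('q')(-124, 175)) = Add(-10598, Mul(Pow(Add(-66, 175), -1), Add(131, -124))) = Add(-10598, Mul(Pow(109, -1), 7)) = Add(-10598, Mul(Rational(1, 109), 7)) = Add(-10598, Rational(7, 109)) = Rational(-1155175, 109)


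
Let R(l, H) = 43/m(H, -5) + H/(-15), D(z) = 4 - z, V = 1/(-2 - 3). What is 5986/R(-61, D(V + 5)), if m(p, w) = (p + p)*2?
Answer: -7183200/16061 ≈ -447.25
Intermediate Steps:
m(p, w) = 4*p (m(p, w) = (2*p)*2 = 4*p)
V = -1/5 (V = 1/(-5) = -1/5 ≈ -0.20000)
R(l, H) = -H/15 + 43/(4*H) (R(l, H) = 43/((4*H)) + H/(-15) = 43*(1/(4*H)) + H*(-1/15) = 43/(4*H) - H/15 = -H/15 + 43/(4*H))
5986/R(-61, D(V + 5)) = 5986/(-(4 - (-1/5 + 5))/15 + 43/(4*(4 - (-1/5 + 5)))) = 5986/(-(4 - 1*24/5)/15 + 43/(4*(4 - 1*24/5))) = 5986/(-(4 - 24/5)/15 + 43/(4*(4 - 24/5))) = 5986/(-1/15*(-4/5) + 43/(4*(-4/5))) = 5986/(4/75 + (43/4)*(-5/4)) = 5986/(4/75 - 215/16) = 5986/(-16061/1200) = 5986*(-1200/16061) = -7183200/16061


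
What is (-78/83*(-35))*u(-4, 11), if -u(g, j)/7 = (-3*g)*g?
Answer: 917280/83 ≈ 11052.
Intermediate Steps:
u(g, j) = 21*g**2 (u(g, j) = -7*(-3*g)*g = -(-21)*g**2 = 21*g**2)
(-78/83*(-35))*u(-4, 11) = (-78/83*(-35))*(21*(-4)**2) = (-78*1/83*(-35))*(21*16) = -78/83*(-35)*336 = (2730/83)*336 = 917280/83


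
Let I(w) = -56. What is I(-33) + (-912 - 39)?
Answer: -1007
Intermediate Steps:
I(-33) + (-912 - 39) = -56 + (-912 - 39) = -56 - 951 = -1007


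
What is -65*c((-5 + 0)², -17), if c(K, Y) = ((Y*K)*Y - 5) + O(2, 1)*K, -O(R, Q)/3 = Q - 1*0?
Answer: -464425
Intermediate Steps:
O(R, Q) = -3*Q (O(R, Q) = -3*(Q - 1*0) = -3*(Q + 0) = -3*Q)
c(K, Y) = -5 - 3*K + K*Y² (c(K, Y) = ((Y*K)*Y - 5) + (-3*1)*K = ((K*Y)*Y - 5) - 3*K = (K*Y² - 5) - 3*K = (-5 + K*Y²) - 3*K = -5 - 3*K + K*Y²)
-65*c((-5 + 0)², -17) = -65*(-5 - 3*(-5 + 0)² + (-5 + 0)²*(-17)²) = -65*(-5 - 3*(-5)² + (-5)²*289) = -65*(-5 - 3*25 + 25*289) = -65*(-5 - 75 + 7225) = -65*7145 = -464425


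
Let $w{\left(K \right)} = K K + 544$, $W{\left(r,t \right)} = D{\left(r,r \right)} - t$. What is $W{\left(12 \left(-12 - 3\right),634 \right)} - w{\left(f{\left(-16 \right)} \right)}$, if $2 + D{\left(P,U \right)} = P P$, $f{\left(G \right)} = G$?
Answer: $30964$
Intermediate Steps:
$D{\left(P,U \right)} = -2 + P^{2}$ ($D{\left(P,U \right)} = -2 + P P = -2 + P^{2}$)
$W{\left(r,t \right)} = -2 + r^{2} - t$ ($W{\left(r,t \right)} = \left(-2 + r^{2}\right) - t = -2 + r^{2} - t$)
$w{\left(K \right)} = 544 + K^{2}$ ($w{\left(K \right)} = K^{2} + 544 = 544 + K^{2}$)
$W{\left(12 \left(-12 - 3\right),634 \right)} - w{\left(f{\left(-16 \right)} \right)} = \left(-2 + \left(12 \left(-12 - 3\right)\right)^{2} - 634\right) - \left(544 + \left(-16\right)^{2}\right) = \left(-2 + \left(12 \left(-15\right)\right)^{2} - 634\right) - \left(544 + 256\right) = \left(-2 + \left(-180\right)^{2} - 634\right) - 800 = \left(-2 + 32400 - 634\right) - 800 = 31764 - 800 = 30964$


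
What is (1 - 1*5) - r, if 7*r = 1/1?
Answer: -29/7 ≈ -4.1429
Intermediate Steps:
r = 1/7 (r = (1/7)/1 = (1/7)*1 = 1/7 ≈ 0.14286)
(1 - 1*5) - r = (1 - 1*5) - 1*1/7 = (1 - 5) - 1/7 = -4 - 1/7 = -29/7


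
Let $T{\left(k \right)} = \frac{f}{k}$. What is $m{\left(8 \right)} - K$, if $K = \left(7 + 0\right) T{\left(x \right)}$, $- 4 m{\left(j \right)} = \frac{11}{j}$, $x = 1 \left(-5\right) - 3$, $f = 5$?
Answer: $\frac{129}{32} \approx 4.0313$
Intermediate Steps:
$x = -8$ ($x = -5 - 3 = -8$)
$T{\left(k \right)} = \frac{5}{k}$
$m{\left(j \right)} = - \frac{11}{4 j}$ ($m{\left(j \right)} = - \frac{11 \frac{1}{j}}{4} = - \frac{11}{4 j}$)
$K = - \frac{35}{8}$ ($K = \left(7 + 0\right) \frac{5}{-8} = 7 \cdot 5 \left(- \frac{1}{8}\right) = 7 \left(- \frac{5}{8}\right) = - \frac{35}{8} \approx -4.375$)
$m{\left(8 \right)} - K = - \frac{11}{4 \cdot 8} - - \frac{35}{8} = \left(- \frac{11}{4}\right) \frac{1}{8} + \frac{35}{8} = - \frac{11}{32} + \frac{35}{8} = \frac{129}{32}$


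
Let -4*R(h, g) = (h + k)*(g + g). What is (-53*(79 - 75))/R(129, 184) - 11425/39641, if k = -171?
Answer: -1876789/5470458 ≈ -0.34308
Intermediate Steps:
R(h, g) = -g*(-171 + h)/2 (R(h, g) = -(h - 171)*(g + g)/4 = -(-171 + h)*2*g/4 = -g*(-171 + h)/2)
(-53*(79 - 75))/R(129, 184) - 11425/39641 = (-53*(79 - 75))/(((½)*184*(171 - 1*129))) - 11425/39641 = (-53*4)/(((½)*184*(171 - 129))) - 11425*1/39641 = -212/((½)*184*42) - 11425/39641 = -212/3864 - 11425/39641 = -212*1/3864 - 11425/39641 = -53/966 - 11425/39641 = -1876789/5470458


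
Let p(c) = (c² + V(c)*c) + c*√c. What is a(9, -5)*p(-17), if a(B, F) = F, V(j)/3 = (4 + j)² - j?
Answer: 45985 + 85*I*√17 ≈ 45985.0 + 350.46*I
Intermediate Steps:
V(j) = -3*j + 3*(4 + j)² (V(j) = 3*((4 + j)² - j) = -3*j + 3*(4 + j)²)
p(c) = c² + c^(3/2) + c*(-3*c + 3*(4 + c)²) (p(c) = (c² + (-3*c + 3*(4 + c)²)*c) + c*√c = (c² + c*(-3*c + 3*(4 + c)²)) + c^(3/2) = c² + c^(3/2) + c*(-3*c + 3*(4 + c)²))
a(9, -5)*p(-17) = -5*((-17)² + (-17)^(3/2) - 3*(-17)*(-17 - (4 - 17)²)) = -5*(289 - 17*I*√17 - 3*(-17)*(-17 - 1*(-13)²)) = -5*(289 - 17*I*√17 - 3*(-17)*(-17 - 1*169)) = -5*(289 - 17*I*√17 - 3*(-17)*(-17 - 169)) = -5*(289 - 17*I*√17 - 3*(-17)*(-186)) = -5*(289 - 17*I*√17 - 9486) = -5*(-9197 - 17*I*√17) = 45985 + 85*I*√17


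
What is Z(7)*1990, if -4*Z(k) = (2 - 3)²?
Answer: -995/2 ≈ -497.50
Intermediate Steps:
Z(k) = -¼ (Z(k) = -(2 - 3)²/4 = -¼*(-1)² = -¼*1 = -¼)
Z(7)*1990 = -¼*1990 = -995/2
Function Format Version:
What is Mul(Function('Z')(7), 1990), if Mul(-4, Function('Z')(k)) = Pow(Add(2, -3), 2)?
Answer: Rational(-995, 2) ≈ -497.50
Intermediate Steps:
Function('Z')(k) = Rational(-1, 4) (Function('Z')(k) = Mul(Rational(-1, 4), Pow(Add(2, -3), 2)) = Mul(Rational(-1, 4), Pow(-1, 2)) = Mul(Rational(-1, 4), 1) = Rational(-1, 4))
Mul(Function('Z')(7), 1990) = Mul(Rational(-1, 4), 1990) = Rational(-995, 2)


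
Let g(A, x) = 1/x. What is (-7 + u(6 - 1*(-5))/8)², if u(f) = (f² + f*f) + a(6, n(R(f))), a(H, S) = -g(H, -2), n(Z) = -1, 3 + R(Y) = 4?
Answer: 139129/256 ≈ 543.47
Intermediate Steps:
R(Y) = 1 (R(Y) = -3 + 4 = 1)
a(H, S) = ½ (a(H, S) = -1/(-2) = -1*(-½) = ½)
u(f) = ½ + 2*f² (u(f) = (f² + f*f) + ½ = (f² + f²) + ½ = 2*f² + ½ = ½ + 2*f²)
(-7 + u(6 - 1*(-5))/8)² = (-7 + (½ + 2*(6 - 1*(-5))²)/8)² = (-7 + (½ + 2*(6 + 5)²)*(⅛))² = (-7 + (½ + 2*11²)*(⅛))² = (-7 + (½ + 2*121)*(⅛))² = (-7 + (½ + 242)*(⅛))² = (-7 + (485/2)*(⅛))² = (-7 + 485/16)² = (373/16)² = 139129/256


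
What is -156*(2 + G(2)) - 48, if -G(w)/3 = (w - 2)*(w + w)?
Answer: -360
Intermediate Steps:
G(w) = -6*w*(-2 + w) (G(w) = -3*(w - 2)*(w + w) = -3*(-2 + w)*2*w = -6*w*(-2 + w))
-156*(2 + G(2)) - 48 = -156*(2 + 6*2*(2 - 1*2)) - 48 = -156*(2 + 6*2*(2 - 2)) - 48 = -156*(2 + 6*2*0) - 48 = -156*(2 + 0) - 48 = -156*2 - 48 = -26*12 - 48 = -312 - 48 = -360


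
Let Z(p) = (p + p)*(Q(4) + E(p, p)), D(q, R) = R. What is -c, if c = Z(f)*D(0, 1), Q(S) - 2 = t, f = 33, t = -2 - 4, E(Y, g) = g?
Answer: -1914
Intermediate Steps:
t = -6
Q(S) = -4 (Q(S) = 2 - 6 = -4)
Z(p) = 2*p*(-4 + p) (Z(p) = (p + p)*(-4 + p) = (2*p)*(-4 + p) = 2*p*(-4 + p))
c = 1914 (c = (2*33*(-4 + 33))*1 = (2*33*29)*1 = 1914*1 = 1914)
-c = -1*1914 = -1914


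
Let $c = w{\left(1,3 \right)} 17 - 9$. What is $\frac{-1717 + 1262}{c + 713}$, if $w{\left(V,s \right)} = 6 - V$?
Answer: $- \frac{455}{789} \approx -0.57668$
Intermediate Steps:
$c = 76$ ($c = \left(6 - 1\right) 17 - 9 = 5 \cdot 17 - 9 = 85 - 9 = 76$)
$\frac{-1717 + 1262}{c + 713} = \frac{-1717 + 1262}{76 + 713} = - \frac{455}{789}$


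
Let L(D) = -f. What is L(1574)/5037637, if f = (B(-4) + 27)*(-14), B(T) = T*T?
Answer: 602/5037637 ≈ 0.00011950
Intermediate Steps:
B(T) = T**2
f = -602 (f = ((-4)**2 + 27)*(-14) = (16 + 27)*(-14) = 43*(-14) = -602)
L(D) = 602 (L(D) = -1*(-602) = 602)
L(1574)/5037637 = 602/5037637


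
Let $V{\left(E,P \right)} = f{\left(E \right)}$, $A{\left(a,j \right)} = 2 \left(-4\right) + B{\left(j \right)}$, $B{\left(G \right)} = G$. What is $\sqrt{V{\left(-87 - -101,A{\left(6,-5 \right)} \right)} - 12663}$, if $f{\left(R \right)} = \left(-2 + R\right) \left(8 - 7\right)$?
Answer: $i \sqrt{12651} \approx 112.48 i$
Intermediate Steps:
$f{\left(R \right)} = -2 + R$ ($f{\left(R \right)} = \left(-2 + R\right) 1 = -2 + R$)
$A{\left(a,j \right)} = -8 + j$ ($A{\left(a,j \right)} = 2 \left(-4\right) + j = -8 + j$)
$V{\left(E,P \right)} = -2 + E$
$\sqrt{V{\left(-87 - -101,A{\left(6,-5 \right)} \right)} - 12663} = \sqrt{\left(-2 - -14\right) - 12663} = \sqrt{\left(-2 + \left(-87 + 101\right)\right) - 12663} = \sqrt{\left(-2 + 14\right) - 12663} = \sqrt{12 - 12663} = \sqrt{-12651} = i \sqrt{12651}$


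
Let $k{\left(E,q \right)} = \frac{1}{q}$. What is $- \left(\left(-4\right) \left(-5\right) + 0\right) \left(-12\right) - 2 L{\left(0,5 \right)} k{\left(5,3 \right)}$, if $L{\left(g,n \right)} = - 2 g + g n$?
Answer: $0$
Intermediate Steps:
$- \left(\left(-4\right) \left(-5\right) + 0\right) \left(-12\right) - 2 L{\left(0,5 \right)} k{\left(5,3 \right)} = - \left(\left(-4\right) \left(-5\right) + 0\right) \left(-12\right) \frac{\left(-2\right) 0 \left(-2 + 5\right)}{3} = - \left(20 + 0\right) \left(-12\right) - 2 \cdot 0 \cdot 3 \cdot \frac{1}{3} = - 20 \left(-12\right) \left(-2\right) 0 \cdot \frac{1}{3} = - \left(-240\right) 0 \cdot \frac{1}{3} = - \left(-240\right) 0 = \left(-1\right) 0 = 0$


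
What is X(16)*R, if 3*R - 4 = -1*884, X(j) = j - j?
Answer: 0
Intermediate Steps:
X(j) = 0
R = -880/3 (R = 4/3 + (-1*884)/3 = 4/3 + (⅓)*(-884) = 4/3 - 884/3 = -880/3 ≈ -293.33)
X(16)*R = 0*(-880/3) = 0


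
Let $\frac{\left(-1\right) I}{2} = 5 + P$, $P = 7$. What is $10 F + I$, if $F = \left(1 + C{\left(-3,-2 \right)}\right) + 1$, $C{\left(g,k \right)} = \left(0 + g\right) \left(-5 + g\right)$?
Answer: $236$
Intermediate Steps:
$C{\left(g,k \right)} = g \left(-5 + g\right)$
$I = -24$ ($I = - 2 \left(5 + 7\right) = \left(-2\right) 12 = -24$)
$F = 26$ ($F = \left(1 - 3 \left(-5 - 3\right)\right) + 1 = \left(1 - -24\right) + 1 = \left(1 + 24\right) + 1 = 25 + 1 = 26$)
$10 F + I = 10 \cdot 26 - 24 = 260 - 24 = 236$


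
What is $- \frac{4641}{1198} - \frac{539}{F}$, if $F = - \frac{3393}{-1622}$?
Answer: $- \frac{1063107997}{4064814} \approx -261.54$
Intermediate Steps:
$F = \frac{3393}{1622}$ ($F = \left(-3393\right) \left(- \frac{1}{1622}\right) = \frac{3393}{1622} \approx 2.0919$)
$- \frac{4641}{1198} - \frac{539}{F} = - \frac{4641}{1198} - \frac{539}{\frac{3393}{1622}} = \left(-4641\right) \frac{1}{1198} - \frac{874258}{3393} = - \frac{4641}{1198} - \frac{874258}{3393} = - \frac{1063107997}{4064814}$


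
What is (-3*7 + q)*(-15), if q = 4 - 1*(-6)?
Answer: 165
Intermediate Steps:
q = 10 (q = 4 + 6 = 10)
(-3*7 + q)*(-15) = (-3*7 + 10)*(-15) = (-21 + 10)*(-15) = -11*(-15) = 165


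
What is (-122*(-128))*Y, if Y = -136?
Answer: -2123776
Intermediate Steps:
(-122*(-128))*Y = -122*(-128)*(-136) = 15616*(-136) = -2123776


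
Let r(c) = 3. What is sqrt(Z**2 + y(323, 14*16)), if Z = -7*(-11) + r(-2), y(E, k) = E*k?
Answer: 4*sqrt(4922) ≈ 280.63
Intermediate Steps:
Z = 80 (Z = -7*(-11) + 3 = 77 + 3 = 80)
sqrt(Z**2 + y(323, 14*16)) = sqrt(80**2 + 323*(14*16)) = sqrt(6400 + 323*224) = sqrt(6400 + 72352) = sqrt(78752) = 4*sqrt(4922)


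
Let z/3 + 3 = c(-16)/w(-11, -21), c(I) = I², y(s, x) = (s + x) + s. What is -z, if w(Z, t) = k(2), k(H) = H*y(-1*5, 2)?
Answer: 57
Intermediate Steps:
y(s, x) = x + 2*s
k(H) = -8*H (k(H) = H*(2 + 2*(-1*5)) = H*(2 + 2*(-5)) = H*(2 - 10) = H*(-8) = -8*H)
w(Z, t) = -16 (w(Z, t) = -8*2 = -16)
z = -57 (z = -9 + 3*((-16)²/(-16)) = -9 + 3*(256*(-1/16)) = -9 + 3*(-16) = -9 - 48 = -57)
-z = -1*(-57) = 57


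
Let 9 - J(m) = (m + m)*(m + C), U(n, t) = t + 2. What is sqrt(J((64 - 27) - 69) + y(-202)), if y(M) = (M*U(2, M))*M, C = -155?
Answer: 7*I*sqrt(166791) ≈ 2858.8*I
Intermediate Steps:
U(n, t) = 2 + t
y(M) = M**2*(2 + M) (y(M) = (M*(2 + M))*M = M**2*(2 + M))
J(m) = 9 - 2*m*(-155 + m) (J(m) = 9 - (m + m)*(m - 155) = 9 - 2*m*(-155 + m))
sqrt(J((64 - 27) - 69) + y(-202)) = sqrt((9 - 2*((64 - 27) - 69)**2 + 310*((64 - 27) - 69)) + (-202)**2*(2 - 202)) = sqrt((9 - 2*(37 - 69)**2 + 310*(37 - 69)) + 40804*(-200)) = sqrt((9 - 2*(-32)**2 + 310*(-32)) - 8160800) = sqrt((9 - 2*1024 - 9920) - 8160800) = sqrt((9 - 2048 - 9920) - 8160800) = sqrt(-11959 - 8160800) = sqrt(-8172759) = 7*I*sqrt(166791)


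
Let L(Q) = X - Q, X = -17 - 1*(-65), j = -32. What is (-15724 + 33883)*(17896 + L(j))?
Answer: 326426184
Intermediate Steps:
X = 48 (X = -17 + 65 = 48)
L(Q) = 48 - Q
(-15724 + 33883)*(17896 + L(j)) = (-15724 + 33883)*(17896 + (48 - 1*(-32))) = 18159*(17896 + (48 + 32)) = 18159*(17896 + 80) = 18159*17976 = 326426184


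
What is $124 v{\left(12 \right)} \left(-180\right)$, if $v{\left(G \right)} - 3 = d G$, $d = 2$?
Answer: $-602640$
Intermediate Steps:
$v{\left(G \right)} = 3 + 2 G$
$124 v{\left(12 \right)} \left(-180\right) = 124 \left(3 + 2 \cdot 12\right) \left(-180\right) = 124 \left(3 + 24\right) \left(-180\right) = 124 \cdot 27 \left(-180\right) = 3348 \left(-180\right) = -602640$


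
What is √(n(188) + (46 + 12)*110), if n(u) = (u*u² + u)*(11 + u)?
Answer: 4*√82645845 ≈ 36364.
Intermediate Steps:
n(u) = (11 + u)*(u + u³) (n(u) = (u³ + u)*(11 + u) = (u + u³)*(11 + u) = (11 + u)*(u + u³))
√(n(188) + (46 + 12)*110) = √(188*(11 + 188 + 188³ + 11*188²) + (46 + 12)*110) = √(188*(11 + 188 + 6644672 + 11*35344) + 58*110) = √(188*(11 + 188 + 6644672 + 388784) + 6380) = √(188*7033655 + 6380) = √(1322327140 + 6380) = √1322333520 = 4*√82645845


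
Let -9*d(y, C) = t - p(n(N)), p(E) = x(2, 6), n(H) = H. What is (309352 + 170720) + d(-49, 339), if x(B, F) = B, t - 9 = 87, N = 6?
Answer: 4320554/9 ≈ 4.8006e+5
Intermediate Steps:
t = 96 (t = 9 + 87 = 96)
p(E) = 2
d(y, C) = -94/9 (d(y, C) = -(96 - 1*2)/9 = -(96 - 2)/9 = -1/9*94 = -94/9)
(309352 + 170720) + d(-49, 339) = (309352 + 170720) - 94/9 = 480072 - 94/9 = 4320554/9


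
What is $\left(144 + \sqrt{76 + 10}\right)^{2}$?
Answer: $\left(144 + \sqrt{86}\right)^{2} \approx 23493.0$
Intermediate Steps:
$\left(144 + \sqrt{76 + 10}\right)^{2} = \left(144 + \sqrt{86}\right)^{2}$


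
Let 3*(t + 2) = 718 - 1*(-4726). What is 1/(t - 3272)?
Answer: -3/4378 ≈ -0.00068524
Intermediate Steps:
t = 5438/3 (t = -2 + (718 - 1*(-4726))/3 = -2 + (718 + 4726)/3 = -2 + (1/3)*5444 = -2 + 5444/3 = 5438/3 ≈ 1812.7)
1/(t - 3272) = 1/(5438/3 - 3272) = 1/(-4378/3) = -3/4378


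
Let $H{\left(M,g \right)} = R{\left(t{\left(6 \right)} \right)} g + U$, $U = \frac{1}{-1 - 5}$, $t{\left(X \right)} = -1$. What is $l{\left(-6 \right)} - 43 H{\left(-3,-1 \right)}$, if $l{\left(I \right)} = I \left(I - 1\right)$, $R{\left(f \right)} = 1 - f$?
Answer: $\frac{811}{6} \approx 135.17$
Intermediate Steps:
$U = - \frac{1}{6}$ ($U = \frac{1}{-6} = - \frac{1}{6} \approx -0.16667$)
$l{\left(I \right)} = I \left(-1 + I\right)$
$H{\left(M,g \right)} = - \frac{1}{6} + 2 g$ ($H{\left(M,g \right)} = \left(1 - -1\right) g - \frac{1}{6} = \left(1 + 1\right) g - \frac{1}{6} = 2 g - \frac{1}{6} = - \frac{1}{6} + 2 g$)
$l{\left(-6 \right)} - 43 H{\left(-3,-1 \right)} = - 6 \left(-1 - 6\right) - 43 \left(- \frac{1}{6} + 2 \left(-1\right)\right) = \left(-6\right) \left(-7\right) - 43 \left(- \frac{1}{6} - 2\right) = 42 - - \frac{559}{6} = 42 + \frac{559}{6} = \frac{811}{6}$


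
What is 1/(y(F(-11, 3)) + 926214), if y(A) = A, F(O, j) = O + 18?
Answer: 1/926221 ≈ 1.0797e-6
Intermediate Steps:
F(O, j) = 18 + O
1/(y(F(-11, 3)) + 926214) = 1/((18 - 11) + 926214) = 1/(7 + 926214) = 1/926221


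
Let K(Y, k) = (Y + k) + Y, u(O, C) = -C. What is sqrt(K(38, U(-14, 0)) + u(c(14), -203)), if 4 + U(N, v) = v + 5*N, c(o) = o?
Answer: sqrt(205) ≈ 14.318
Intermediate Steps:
U(N, v) = -4 + v + 5*N (U(N, v) = -4 + (v + 5*N) = -4 + v + 5*N)
K(Y, k) = k + 2*Y
sqrt(K(38, U(-14, 0)) + u(c(14), -203)) = sqrt(((-4 + 0 + 5*(-14)) + 2*38) - 1*(-203)) = sqrt(((-4 + 0 - 70) + 76) + 203) = sqrt((-74 + 76) + 203) = sqrt(2 + 203) = sqrt(205)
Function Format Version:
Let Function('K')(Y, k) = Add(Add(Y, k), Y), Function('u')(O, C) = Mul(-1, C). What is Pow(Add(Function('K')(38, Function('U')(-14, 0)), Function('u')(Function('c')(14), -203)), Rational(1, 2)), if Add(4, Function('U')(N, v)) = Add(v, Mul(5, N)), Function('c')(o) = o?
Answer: Pow(205, Rational(1, 2)) ≈ 14.318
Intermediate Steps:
Function('U')(N, v) = Add(-4, v, Mul(5, N)) (Function('U')(N, v) = Add(-4, Add(v, Mul(5, N))) = Add(-4, v, Mul(5, N)))
Function('K')(Y, k) = Add(k, Mul(2, Y))
Pow(Add(Function('K')(38, Function('U')(-14, 0)), Function('u')(Function('c')(14), -203)), Rational(1, 2)) = Pow(Add(Add(Add(-4, 0, Mul(5, -14)), Mul(2, 38)), Mul(-1, -203)), Rational(1, 2)) = Pow(Add(Add(Add(-4, 0, -70), 76), 203), Rational(1, 2)) = Pow(Add(Add(-74, 76), 203), Rational(1, 2)) = Pow(Add(2, 203), Rational(1, 2)) = Pow(205, Rational(1, 2))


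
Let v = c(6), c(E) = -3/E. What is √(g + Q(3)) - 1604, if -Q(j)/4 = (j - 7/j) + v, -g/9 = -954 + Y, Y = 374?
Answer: -1604 + √46974/3 ≈ -1531.8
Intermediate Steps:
g = 5220 (g = -9*(-954 + 374) = -9*(-580) = 5220)
v = -½ (v = -3/6 = -3*⅙ = -½ ≈ -0.50000)
Q(j) = 2 - 4*j + 28/j (Q(j) = -4*((j - 7/j) - ½) = -4*(-½ + j - 7/j) = 2 - 4*j + 28/j)
√(g + Q(3)) - 1604 = √(5220 + (2 - 4*3 + 28/3)) - 1604 = √(5220 + (2 - 12 + 28*(⅓))) - 1604 = √(5220 + (2 - 12 + 28/3)) - 1604 = √(5220 - ⅔) - 1604 = √(15658/3) - 1604 = √46974/3 - 1604 = -1604 + √46974/3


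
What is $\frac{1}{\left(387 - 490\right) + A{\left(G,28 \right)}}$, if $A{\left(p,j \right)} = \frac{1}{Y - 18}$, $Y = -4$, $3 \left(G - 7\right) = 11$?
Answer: $- \frac{22}{2267} \approx -0.0097045$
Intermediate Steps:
$G = \frac{32}{3}$ ($G = 7 + \frac{1}{3} \cdot 11 = 7 + \frac{11}{3} = \frac{32}{3} \approx 10.667$)
$A{\left(p,j \right)} = - \frac{1}{22}$ ($A{\left(p,j \right)} = \frac{1}{-4 - 18} = \frac{1}{-22} = - \frac{1}{22}$)
$\frac{1}{\left(387 - 490\right) + A{\left(G,28 \right)}} = \frac{1}{\left(387 - 490\right) - \frac{1}{22}} = \frac{1}{-103 - \frac{1}{22}} = \frac{1}{- \frac{2267}{22}} = - \frac{22}{2267}$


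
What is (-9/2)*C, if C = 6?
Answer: -27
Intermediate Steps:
(-9/2)*C = (-9/2)*6 = ((½)*(-9))*6 = -9/2*6 = -27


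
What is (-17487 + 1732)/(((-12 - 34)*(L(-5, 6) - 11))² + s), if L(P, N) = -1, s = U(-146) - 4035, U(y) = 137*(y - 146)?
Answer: -3151/52133 ≈ -0.060442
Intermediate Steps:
U(y) = -20002 + 137*y (U(y) = 137*(-146 + y) = -20002 + 137*y)
s = -44039 (s = (-20002 + 137*(-146)) - 4035 = (-20002 - 20002) - 4035 = -40004 - 4035 = -44039)
(-17487 + 1732)/(((-12 - 34)*(L(-5, 6) - 11))² + s) = (-17487 + 1732)/(((-12 - 34)*(-1 - 11))² - 44039) = -15755/((-46*(-12))² - 44039) = -15755/(552² - 44039) = -15755/(304704 - 44039) = -15755/260665 = -15755*1/260665 = -3151/52133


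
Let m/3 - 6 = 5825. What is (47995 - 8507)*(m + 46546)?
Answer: 2528772032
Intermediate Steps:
m = 17493 (m = 18 + 3*5825 = 18 + 17475 = 17493)
(47995 - 8507)*(m + 46546) = (47995 - 8507)*(17493 + 46546) = 39488*64039 = 2528772032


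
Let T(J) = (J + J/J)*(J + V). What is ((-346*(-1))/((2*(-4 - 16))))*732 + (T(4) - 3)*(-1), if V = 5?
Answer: -31869/5 ≈ -6373.8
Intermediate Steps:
T(J) = (1 + J)*(5 + J) (T(J) = (J + J/J)*(J + 5) = (J + 1)*(5 + J) = (1 + J)*(5 + J))
((-346*(-1))/((2*(-4 - 16))))*732 + (T(4) - 3)*(-1) = ((-346*(-1))/((2*(-4 - 16))))*732 + ((5 + 4² + 6*4) - 3)*(-1) = (346/((2*(-20))))*732 + ((5 + 16 + 24) - 3)*(-1) = (346/(-40))*732 + (45 - 3)*(-1) = (346*(-1/40))*732 + 42*(-1) = -173/20*732 - 42 = -31659/5 - 42 = -31869/5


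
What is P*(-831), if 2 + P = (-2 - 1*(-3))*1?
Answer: 831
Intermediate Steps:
P = -1 (P = -2 + (-2 - 1*(-3))*1 = -2 + (-2 + 3)*1 = -2 + 1*1 = -2 + 1 = -1)
P*(-831) = -1*(-831) = 831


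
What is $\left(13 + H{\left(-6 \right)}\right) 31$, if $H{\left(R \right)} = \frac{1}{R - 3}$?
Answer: $\frac{3596}{9} \approx 399.56$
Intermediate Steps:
$H{\left(R \right)} = \frac{1}{-3 + R}$
$\left(13 + H{\left(-6 \right)}\right) 31 = \left(13 + \frac{1}{-3 - 6}\right) 31 = \left(13 + \frac{1}{-9}\right) 31 = \left(13 - \frac{1}{9}\right) 31 = \frac{116}{9} \cdot 31 = \frac{3596}{9}$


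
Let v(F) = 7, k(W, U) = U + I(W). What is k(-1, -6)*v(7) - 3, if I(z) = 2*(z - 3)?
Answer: -101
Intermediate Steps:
I(z) = -6 + 2*z (I(z) = 2*(-3 + z) = -6 + 2*z)
k(W, U) = -6 + U + 2*W (k(W, U) = U + (-6 + 2*W) = -6 + U + 2*W)
k(-1, -6)*v(7) - 3 = (-6 - 6 + 2*(-1))*7 - 3 = (-6 - 6 - 2)*7 - 3 = -14*7 - 3 = -98 - 3 = -101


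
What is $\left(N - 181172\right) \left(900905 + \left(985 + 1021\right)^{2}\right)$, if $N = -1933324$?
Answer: $-10413768044736$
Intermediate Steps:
$\left(N - 181172\right) \left(900905 + \left(985 + 1021\right)^{2}\right) = \left(-1933324 - 181172\right) \left(900905 + \left(985 + 1021\right)^{2}\right) = - 2114496 \left(900905 + 2006^{2}\right) = - 2114496 \left(900905 + 4024036\right) = \left(-2114496\right) 4924941 = -10413768044736$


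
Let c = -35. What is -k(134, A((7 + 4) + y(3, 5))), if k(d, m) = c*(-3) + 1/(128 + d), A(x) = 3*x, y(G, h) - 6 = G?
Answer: -27511/262 ≈ -105.00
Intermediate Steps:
y(G, h) = 6 + G
k(d, m) = 105 + 1/(128 + d) (k(d, m) = -35*(-3) + 1/(128 + d) = 105 + 1/(128 + d))
-k(134, A((7 + 4) + y(3, 5))) = -(13441 + 105*134)/(128 + 134) = -(13441 + 14070)/262 = -27511/262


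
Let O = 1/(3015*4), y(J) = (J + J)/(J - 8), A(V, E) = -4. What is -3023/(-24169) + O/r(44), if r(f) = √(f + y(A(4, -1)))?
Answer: 3023/24169 + √402/1616040 ≈ 0.12509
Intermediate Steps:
y(J) = 2*J/(-8 + J) (y(J) = (2*J)/(-8 + J) = 2*J/(-8 + J))
O = 1/12060 ≈ 8.2919e-5
r(f) = √(⅔ + f) (r(f) = √(f + 2*(-4)/(-8 - 4)) = √(f + 2*(-4)/(-12)) = √(f + 2*(-4)*(-1/12)) = √(f + ⅔) = √(⅔ + f))
-3023/(-24169) + O/r(44) = -3023/(-24169) + 1/(12060*((√(6 + 9*44)/3))) = -3023*(-1/24169) + 1/(12060*((√(6 + 396)/3))) = 3023/24169 + 1/(12060*((√402/3))) = 3023/24169 + (√402/134)/12060 = 3023/24169 + √402/1616040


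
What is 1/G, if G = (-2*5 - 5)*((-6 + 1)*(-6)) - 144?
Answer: -1/594 ≈ -0.0016835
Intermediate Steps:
G = -594 (G = (-10 - 5)*(-5*(-6)) - 144 = -15*30 - 144 = -450 - 144 = -594)
1/G = 1/(-594) = -1/594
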